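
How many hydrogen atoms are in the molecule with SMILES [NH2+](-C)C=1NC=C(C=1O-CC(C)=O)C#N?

12

Hydrogens are implicit in SMILES; fill each atom to its normal valence:
  3 × C (aromatic): no H
  2 × C: 3 H each → 6
  2 × C: no H
  2 × O: no H
  1 × C: 2 H
  1 × C (aromatic): 1 H
  1 × N (charge +1): 2 H
  1 × N (aromatic): 1 H
  1 × N: no H
  Total hydrogens = 12.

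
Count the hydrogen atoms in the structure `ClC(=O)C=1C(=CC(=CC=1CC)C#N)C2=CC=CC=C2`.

Hydrogens are implicit in SMILES; fill each atom to its normal valence:
  7 × C (aromatic): 1 H each → 7
  5 × C (aromatic): no H
  2 × C: no H
  1 × C: 3 H
  1 × C: 2 H
  1 × Cl: no H
  1 × N: no H
  1 × O: no H
  Total hydrogens = 12.

12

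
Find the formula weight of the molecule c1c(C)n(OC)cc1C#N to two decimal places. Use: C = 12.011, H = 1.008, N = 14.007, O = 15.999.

136.15

Molecular formula: C7H8N2O.
M = 7×12.011 + 8×1.008 + 2×14.007 + 1×15.999 = 136.15 g/mol.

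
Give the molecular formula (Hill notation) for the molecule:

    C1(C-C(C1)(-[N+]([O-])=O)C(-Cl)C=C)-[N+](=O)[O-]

Heavy atoms from the SMILES: 7 C, 1 Cl, 2 N, 4 O.
Implicit hydrogens by atom environment:
  3 × C: 2 H each → 6
  3 × C: 1 H each → 3
  2 × N (charge +1): no H
  2 × O: no H
  2 × O (charge -1): no H
  1 × C: no H
  1 × Cl: no H
  Total hydrogens = 9.
Molecular formula: C7H9ClN2O4

C7H9ClN2O4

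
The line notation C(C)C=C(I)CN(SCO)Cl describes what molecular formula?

C6H11ClINOS

Heavy atoms from the SMILES: 6 C, 1 Cl, 1 I, 1 N, 1 O, 1 S.
Implicit hydrogens by atom environment:
  3 × C: 2 H each → 6
  1 × C: 3 H
  1 × C: 1 H
  1 × C: no H
  1 × Cl: no H
  1 × I: no H
  1 × N: no H
  1 × O: 1 H
  1 × S: no H
  Total hydrogens = 11.
Molecular formula: C6H11ClINOS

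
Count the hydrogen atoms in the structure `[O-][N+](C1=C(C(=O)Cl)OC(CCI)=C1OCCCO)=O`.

Hydrogens are implicit in SMILES; fill each atom to its normal valence:
  5 × C: 2 H each → 10
  4 × C (aromatic): no H
  3 × O: no H
  1 × C: no H
  1 × Cl: no H
  1 × I: no H
  1 × N (charge +1): no H
  1 × O: 1 H
  1 × O (aromatic): no H
  1 × O (charge -1): no H
  Total hydrogens = 11.

11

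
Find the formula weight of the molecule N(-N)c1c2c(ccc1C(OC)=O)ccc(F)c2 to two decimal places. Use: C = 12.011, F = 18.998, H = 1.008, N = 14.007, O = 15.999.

Molecular formula: C12H11FN2O2.
M = 12×12.011 + 1×18.998 + 11×1.008 + 2×14.007 + 2×15.999 = 234.23 g/mol.

234.23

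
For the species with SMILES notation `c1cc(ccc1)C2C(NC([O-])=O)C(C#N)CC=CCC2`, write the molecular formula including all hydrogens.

Heavy atoms from the SMILES: 16 C, 2 N, 2 O.
Implicit hydrogens by atom environment:
  5 × C: 1 H each → 5
  5 × C (aromatic): 1 H each → 5
  3 × C: 2 H each → 6
  2 × C: no H
  1 × C (aromatic): no H
  1 × N: 1 H
  1 × N: no H
  1 × O: no H
  1 × O (charge -1): no H
  Total hydrogens = 17.
Net charge -1.
Molecular formula: C16H17N2O2-

C16H17N2O2-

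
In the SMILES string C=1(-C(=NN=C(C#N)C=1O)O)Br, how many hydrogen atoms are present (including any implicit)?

2

Hydrogens are implicit in SMILES; fill each atom to its normal valence:
  4 × C (aromatic): no H
  2 × N (aromatic): no H
  2 × O: 1 H each → 2
  1 × Br: no H
  1 × C: no H
  1 × N: no H
  Total hydrogens = 2.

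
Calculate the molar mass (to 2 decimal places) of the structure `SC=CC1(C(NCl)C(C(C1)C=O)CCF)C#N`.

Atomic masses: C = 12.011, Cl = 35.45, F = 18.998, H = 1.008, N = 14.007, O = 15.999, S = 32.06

Molecular formula: C11H14ClFN2OS.
M = 11×12.011 + 1×35.45 + 1×18.998 + 14×1.008 + 2×14.007 + 1×15.999 + 1×32.06 = 276.75 g/mol.

276.75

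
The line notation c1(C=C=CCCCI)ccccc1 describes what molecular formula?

Heavy atoms from the SMILES: 12 C, 1 I.
Implicit hydrogens by atom environment:
  5 × C (aromatic): 1 H each → 5
  3 × C: 2 H each → 6
  2 × C: 1 H each → 2
  1 × C: no H
  1 × C (aromatic): no H
  1 × I: no H
  Total hydrogens = 13.
Molecular formula: C12H13I

C12H13I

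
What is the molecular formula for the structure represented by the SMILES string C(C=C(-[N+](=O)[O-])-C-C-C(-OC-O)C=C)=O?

Heavy atoms from the SMILES: 9 C, 1 N, 5 O.
Implicit hydrogens by atom environment:
  4 × C: 2 H each → 8
  4 × C: 1 H each → 4
  3 × O: no H
  1 × C: no H
  1 × N (charge +1): no H
  1 × O: 1 H
  1 × O (charge -1): no H
  Total hydrogens = 13.
Molecular formula: C9H13NO5

C9H13NO5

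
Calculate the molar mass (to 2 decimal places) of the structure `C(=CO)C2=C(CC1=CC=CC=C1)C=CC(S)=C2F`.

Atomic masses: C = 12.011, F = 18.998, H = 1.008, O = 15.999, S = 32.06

260.33

Molecular formula: C15H13FOS.
M = 15×12.011 + 1×18.998 + 13×1.008 + 1×15.999 + 1×32.06 = 260.33 g/mol.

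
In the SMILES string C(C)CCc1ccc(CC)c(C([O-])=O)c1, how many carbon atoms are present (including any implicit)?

13

The symbol for carbon appears 13 times in the SMILES. Lowercase c denotes aromatic carbon and counts toward C.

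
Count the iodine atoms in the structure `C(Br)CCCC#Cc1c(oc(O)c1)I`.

1

The symbol for iodine appears 1 time in the SMILES.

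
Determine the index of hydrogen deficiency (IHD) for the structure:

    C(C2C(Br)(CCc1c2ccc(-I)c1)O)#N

Molecular formula from the SMILES: C11H9BrINO.
DoU = (2C + 2 + N − H − X)/2 = (2·11 + 2 + 1 − 9 − 2)/2 = 14/2 = 7.
(Structurally: 2 ring(s) + 5 π bond(s) = 7.)

7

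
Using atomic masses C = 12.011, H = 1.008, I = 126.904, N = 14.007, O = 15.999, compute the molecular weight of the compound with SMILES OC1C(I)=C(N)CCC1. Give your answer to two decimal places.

239.06

Molecular formula: C6H10INO.
M = 6×12.011 + 10×1.008 + 1×126.904 + 1×14.007 + 1×15.999 = 239.06 g/mol.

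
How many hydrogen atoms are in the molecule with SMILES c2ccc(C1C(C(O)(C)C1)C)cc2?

Hydrogens are implicit in SMILES; fill each atom to its normal valence:
  5 × C (aromatic): 1 H each → 5
  2 × C: 3 H each → 6
  2 × C: 1 H each → 2
  1 × C: 2 H
  1 × C: no H
  1 × C (aromatic): no H
  1 × O: 1 H
  Total hydrogens = 16.

16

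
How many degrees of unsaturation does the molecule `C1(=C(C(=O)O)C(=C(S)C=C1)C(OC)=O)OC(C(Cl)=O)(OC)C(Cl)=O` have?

Molecular formula from the SMILES: C13H10Cl2O8S.
DoU = (2C + 2 + N − H − X)/2 = (2·13 + 2 + 0 − 10 − 2)/2 = 16/2 = 8.
(Structurally: 1 ring(s) + 7 π bond(s) = 8.)

8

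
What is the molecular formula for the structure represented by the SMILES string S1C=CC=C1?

C4H4S

Heavy atoms from the SMILES: 4 C, 1 S.
Implicit hydrogens by atom environment:
  4 × C (aromatic): 1 H each → 4
  1 × S (aromatic): no H
  Total hydrogens = 4.
Molecular formula: C4H4S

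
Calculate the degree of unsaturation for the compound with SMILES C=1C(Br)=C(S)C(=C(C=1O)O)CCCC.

Molecular formula from the SMILES: C10H13BrO2S.
DoU = (2C + 2 + N − H − X)/2 = (2·10 + 2 + 0 − 13 − 1)/2 = 8/2 = 4.
(Structurally: 1 ring(s) + 3 π bond(s) = 4.)

4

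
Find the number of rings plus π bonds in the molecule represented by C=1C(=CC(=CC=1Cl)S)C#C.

Molecular formula from the SMILES: C8H5ClS.
DoU = (2C + 2 + N − H − X)/2 = (2·8 + 2 + 0 − 5 − 1)/2 = 12/2 = 6.
(Structurally: 1 ring(s) + 5 π bond(s) = 6.)

6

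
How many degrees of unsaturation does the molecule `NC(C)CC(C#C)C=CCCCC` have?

3

Molecular formula from the SMILES: C12H21N.
DoU = (2C + 2 + N − H − X)/2 = (2·12 + 2 + 1 − 21 − 0)/2 = 6/2 = 3.
(Structurally: 0 ring(s) + 3 π bond(s) = 3.)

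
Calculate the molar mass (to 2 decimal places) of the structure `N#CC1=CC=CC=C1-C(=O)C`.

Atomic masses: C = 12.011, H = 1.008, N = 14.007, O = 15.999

Molecular formula: C9H7NO.
M = 9×12.011 + 7×1.008 + 1×14.007 + 1×15.999 = 145.16 g/mol.

145.16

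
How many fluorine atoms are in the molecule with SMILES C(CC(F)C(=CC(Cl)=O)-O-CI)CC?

1

The symbol for fluorine appears 1 time in the SMILES.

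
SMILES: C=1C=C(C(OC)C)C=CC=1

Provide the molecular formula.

Heavy atoms from the SMILES: 9 C, 1 O.
Implicit hydrogens by atom environment:
  5 × C (aromatic): 1 H each → 5
  2 × C: 3 H each → 6
  1 × C: 1 H
  1 × C (aromatic): no H
  1 × O: no H
  Total hydrogens = 12.
Molecular formula: C9H12O

C9H12O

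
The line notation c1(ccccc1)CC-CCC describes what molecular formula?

C11H16

Heavy atoms from the SMILES: 11 C.
Implicit hydrogens by atom environment:
  5 × C (aromatic): 1 H each → 5
  4 × C: 2 H each → 8
  1 × C: 3 H
  1 × C (aromatic): no H
  Total hydrogens = 16.
Molecular formula: C11H16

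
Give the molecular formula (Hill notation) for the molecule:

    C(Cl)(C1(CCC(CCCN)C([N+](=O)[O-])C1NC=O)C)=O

Heavy atoms from the SMILES: 12 C, 1 Cl, 3 N, 4 O.
Implicit hydrogens by atom environment:
  5 × C: 2 H each → 10
  4 × C: 1 H each → 4
  3 × O: no H
  2 × C: no H
  1 × C: 3 H
  1 × Cl: no H
  1 × N: 2 H
  1 × N: 1 H
  1 × N (charge +1): no H
  1 × O (charge -1): no H
  Total hydrogens = 20.
Molecular formula: C12H20ClN3O4

C12H20ClN3O4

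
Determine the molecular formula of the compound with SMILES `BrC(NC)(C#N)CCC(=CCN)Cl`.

C8H13BrClN3

Heavy atoms from the SMILES: 1 Br, 8 C, 1 Cl, 3 N.
Implicit hydrogens by atom environment:
  3 × C: 2 H each → 6
  3 × C: no H
  1 × Br: no H
  1 × C: 3 H
  1 × C: 1 H
  1 × Cl: no H
  1 × N: 2 H
  1 × N: 1 H
  1 × N: no H
  Total hydrogens = 13.
Molecular formula: C8H13BrClN3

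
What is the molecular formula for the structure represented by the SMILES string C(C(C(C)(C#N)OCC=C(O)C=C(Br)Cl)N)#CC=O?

Heavy atoms from the SMILES: 1 Br, 12 C, 1 Cl, 2 N, 3 O.
Implicit hydrogens by atom environment:
  6 × C: no H
  4 × C: 1 H each → 4
  2 × O: no H
  1 × Br: no H
  1 × C: 3 H
  1 × C: 2 H
  1 × Cl: no H
  1 × N: 2 H
  1 × N: no H
  1 × O: 1 H
  Total hydrogens = 12.
Molecular formula: C12H12BrClN2O3

C12H12BrClN2O3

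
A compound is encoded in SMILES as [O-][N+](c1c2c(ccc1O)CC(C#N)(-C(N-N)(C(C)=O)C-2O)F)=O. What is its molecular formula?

C13H13FN4O5

Heavy atoms from the SMILES: 13 C, 1 F, 4 N, 5 O.
Implicit hydrogens by atom environment:
  4 × C (aromatic): no H
  4 × C: no H
  2 × C (aromatic): 1 H each → 2
  2 × O: 1 H each → 2
  2 × O: no H
  1 × C: 3 H
  1 × C: 2 H
  1 × C: 1 H
  1 × F: no H
  1 × N: 2 H
  1 × N: 1 H
  1 × N (charge +1): no H
  1 × N: no H
  1 × O (charge -1): no H
  Total hydrogens = 13.
Molecular formula: C13H13FN4O5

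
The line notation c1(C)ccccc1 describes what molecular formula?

Heavy atoms from the SMILES: 7 C.
Implicit hydrogens by atom environment:
  5 × C (aromatic): 1 H each → 5
  1 × C: 3 H
  1 × C (aromatic): no H
  Total hydrogens = 8.
Molecular formula: C7H8

C7H8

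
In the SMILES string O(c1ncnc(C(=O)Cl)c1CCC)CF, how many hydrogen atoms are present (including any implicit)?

Hydrogens are implicit in SMILES; fill each atom to its normal valence:
  3 × C: 2 H each → 6
  3 × C (aromatic): no H
  2 × N (aromatic): no H
  2 × O: no H
  1 × C: 3 H
  1 × C (aromatic): 1 H
  1 × C: no H
  1 × Cl: no H
  1 × F: no H
  Total hydrogens = 10.

10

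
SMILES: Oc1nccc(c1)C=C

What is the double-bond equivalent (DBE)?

Molecular formula from the SMILES: C7H7NO.
DoU = (2C + 2 + N − H − X)/2 = (2·7 + 2 + 1 − 7 − 0)/2 = 10/2 = 5.
(Structurally: 1 ring(s) + 4 π bond(s) = 5.)

5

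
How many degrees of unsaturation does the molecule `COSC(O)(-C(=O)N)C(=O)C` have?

Molecular formula from the SMILES: C5H9NO4S.
DoU = (2C + 2 + N − H − X)/2 = (2·5 + 2 + 1 − 9 − 0)/2 = 4/2 = 2.
(Structurally: 0 ring(s) + 2 π bond(s) = 2.)

2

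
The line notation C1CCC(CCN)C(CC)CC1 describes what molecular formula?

Heavy atoms from the SMILES: 11 C, 1 N.
Implicit hydrogens by atom environment:
  8 × C: 2 H each → 16
  2 × C: 1 H each → 2
  1 × C: 3 H
  1 × N: 2 H
  Total hydrogens = 23.
Molecular formula: C11H23N

C11H23N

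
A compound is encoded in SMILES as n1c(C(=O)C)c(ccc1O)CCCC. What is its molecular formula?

C11H15NO2

Heavy atoms from the SMILES: 11 C, 1 N, 2 O.
Implicit hydrogens by atom environment:
  3 × C: 2 H each → 6
  3 × C (aromatic): no H
  2 × C: 3 H each → 6
  2 × C (aromatic): 1 H each → 2
  1 × C: no H
  1 × N (aromatic): no H
  1 × O: 1 H
  1 × O: no H
  Total hydrogens = 15.
Molecular formula: C11H15NO2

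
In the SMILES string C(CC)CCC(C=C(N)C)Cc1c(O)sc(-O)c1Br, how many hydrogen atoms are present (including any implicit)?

Hydrogens are implicit in SMILES; fill each atom to its normal valence:
  5 × C: 2 H each → 10
  4 × C (aromatic): no H
  2 × C: 3 H each → 6
  2 × C: 1 H each → 2
  2 × O: 1 H each → 2
  1 × Br: no H
  1 × C: no H
  1 × N: 2 H
  1 × S (aromatic): no H
  Total hydrogens = 22.

22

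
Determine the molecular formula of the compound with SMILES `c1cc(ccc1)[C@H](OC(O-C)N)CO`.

Heavy atoms from the SMILES: 10 C, 1 N, 3 O.
Implicit hydrogens by atom environment:
  5 × C (aromatic): 1 H each → 5
  2 × C: 1 H each → 2
  2 × O: no H
  1 × C: 3 H
  1 × C: 2 H
  1 × C (aromatic): no H
  1 × N: 2 H
  1 × O: 1 H
  Total hydrogens = 15.
Molecular formula: C10H15NO3

C10H15NO3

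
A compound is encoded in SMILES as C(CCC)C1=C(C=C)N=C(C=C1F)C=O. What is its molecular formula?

C12H14FNO

Heavy atoms from the SMILES: 12 C, 1 F, 1 N, 1 O.
Implicit hydrogens by atom environment:
  4 × C: 2 H each → 8
  4 × C (aromatic): no H
  2 × C: 1 H each → 2
  1 × C: 3 H
  1 × C (aromatic): 1 H
  1 × F: no H
  1 × N (aromatic): no H
  1 × O: no H
  Total hydrogens = 14.
Molecular formula: C12H14FNO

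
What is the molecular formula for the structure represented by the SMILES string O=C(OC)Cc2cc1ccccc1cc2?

Heavy atoms from the SMILES: 13 C, 2 O.
Implicit hydrogens by atom environment:
  7 × C (aromatic): 1 H each → 7
  3 × C (aromatic): no H
  2 × O: no H
  1 × C: 3 H
  1 × C: 2 H
  1 × C: no H
  Total hydrogens = 12.
Molecular formula: C13H12O2

C13H12O2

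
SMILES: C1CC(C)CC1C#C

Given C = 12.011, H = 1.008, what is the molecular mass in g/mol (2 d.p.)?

Molecular formula: C8H12.
M = 8×12.011 + 12×1.008 = 108.18 g/mol.

108.18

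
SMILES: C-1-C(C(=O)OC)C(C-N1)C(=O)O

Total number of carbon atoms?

The symbol for carbon appears 7 times in the SMILES.

7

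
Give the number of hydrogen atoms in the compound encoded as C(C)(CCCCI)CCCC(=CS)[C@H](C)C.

27

Hydrogens are implicit in SMILES; fill each atom to its normal valence:
  7 × C: 2 H each → 14
  3 × C: 3 H each → 9
  3 × C: 1 H each → 3
  1 × C: no H
  1 × I: no H
  1 × S: 1 H
  Total hydrogens = 27.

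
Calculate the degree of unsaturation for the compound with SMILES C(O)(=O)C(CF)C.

1

Molecular formula from the SMILES: C4H7FO2.
DoU = (2C + 2 + N − H − X)/2 = (2·4 + 2 + 0 − 7 − 1)/2 = 2/2 = 1.
(Structurally: 0 ring(s) + 1 π bond(s) = 1.)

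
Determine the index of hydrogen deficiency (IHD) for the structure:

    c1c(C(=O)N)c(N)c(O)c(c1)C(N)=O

6

Molecular formula from the SMILES: C8H9N3O3.
DoU = (2C + 2 + N − H − X)/2 = (2·8 + 2 + 3 − 9 − 0)/2 = 12/2 = 6.
(Structurally: 1 ring(s) + 5 π bond(s) = 6.)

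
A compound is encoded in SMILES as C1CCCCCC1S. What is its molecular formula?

Heavy atoms from the SMILES: 7 C, 1 S.
Implicit hydrogens by atom environment:
  6 × C: 2 H each → 12
  1 × C: 1 H
  1 × S: 1 H
  Total hydrogens = 14.
Molecular formula: C7H14S

C7H14S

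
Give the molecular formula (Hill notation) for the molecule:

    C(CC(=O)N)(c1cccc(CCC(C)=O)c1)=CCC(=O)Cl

Heavy atoms from the SMILES: 16 C, 1 Cl, 1 N, 3 O.
Implicit hydrogens by atom environment:
  4 × C: 2 H each → 8
  4 × C (aromatic): 1 H each → 4
  4 × C: no H
  3 × O: no H
  2 × C (aromatic): no H
  1 × C: 3 H
  1 × C: 1 H
  1 × Cl: no H
  1 × N: 2 H
  Total hydrogens = 18.
Molecular formula: C16H18ClNO3

C16H18ClNO3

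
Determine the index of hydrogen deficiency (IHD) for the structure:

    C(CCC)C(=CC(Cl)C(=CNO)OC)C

Molecular formula from the SMILES: C11H20ClNO2.
DoU = (2C + 2 + N − H − X)/2 = (2·11 + 2 + 1 − 20 − 1)/2 = 4/2 = 2.
(Structurally: 0 ring(s) + 2 π bond(s) = 2.)

2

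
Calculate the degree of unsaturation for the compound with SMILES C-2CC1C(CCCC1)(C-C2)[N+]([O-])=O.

3

Molecular formula from the SMILES: C10H17NO2.
DoU = (2C + 2 + N − H − X)/2 = (2·10 + 2 + 1 − 17 − 0)/2 = 6/2 = 3.
(Structurally: 2 ring(s) + 1 π bond(s) = 3.)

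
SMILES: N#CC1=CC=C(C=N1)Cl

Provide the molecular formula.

Heavy atoms from the SMILES: 6 C, 1 Cl, 2 N.
Implicit hydrogens by atom environment:
  3 × C (aromatic): 1 H each → 3
  2 × C (aromatic): no H
  1 × C: no H
  1 × Cl: no H
  1 × N (aromatic): no H
  1 × N: no H
  Total hydrogens = 3.
Molecular formula: C6H3ClN2

C6H3ClN2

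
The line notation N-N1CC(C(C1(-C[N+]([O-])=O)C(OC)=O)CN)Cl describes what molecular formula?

C8H15ClN4O4

Heavy atoms from the SMILES: 8 C, 1 Cl, 4 N, 4 O.
Implicit hydrogens by atom environment:
  3 × C: 2 H each → 6
  3 × O: no H
  2 × C: 1 H each → 2
  2 × C: no H
  2 × N: 2 H each → 4
  1 × C: 3 H
  1 × Cl: no H
  1 × N: no H
  1 × N (charge +1): no H
  1 × O (charge -1): no H
  Total hydrogens = 15.
Molecular formula: C8H15ClN4O4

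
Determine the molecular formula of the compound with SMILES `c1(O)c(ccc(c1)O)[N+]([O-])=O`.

C6H5NO4

Heavy atoms from the SMILES: 6 C, 1 N, 4 O.
Implicit hydrogens by atom environment:
  3 × C (aromatic): 1 H each → 3
  3 × C (aromatic): no H
  2 × O: 1 H each → 2
  1 × N (charge +1): no H
  1 × O: no H
  1 × O (charge -1): no H
  Total hydrogens = 5.
Molecular formula: C6H5NO4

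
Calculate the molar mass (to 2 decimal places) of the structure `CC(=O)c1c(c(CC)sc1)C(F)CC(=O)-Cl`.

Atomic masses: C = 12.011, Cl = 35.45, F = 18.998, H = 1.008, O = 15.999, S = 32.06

262.72

Molecular formula: C11H12ClFO2S.
M = 11×12.011 + 1×35.45 + 1×18.998 + 12×1.008 + 2×15.999 + 1×32.06 = 262.72 g/mol.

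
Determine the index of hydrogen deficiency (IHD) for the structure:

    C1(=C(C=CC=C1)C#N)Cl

Molecular formula from the SMILES: C7H4ClN.
DoU = (2C + 2 + N − H − X)/2 = (2·7 + 2 + 1 − 4 − 1)/2 = 12/2 = 6.
(Structurally: 1 ring(s) + 5 π bond(s) = 6.)

6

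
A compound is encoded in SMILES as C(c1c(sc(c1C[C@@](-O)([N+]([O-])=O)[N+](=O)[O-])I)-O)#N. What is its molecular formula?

Heavy atoms from the SMILES: 7 C, 1 I, 3 N, 6 O, 1 S.
Implicit hydrogens by atom environment:
  4 × C (aromatic): no H
  2 × C: no H
  2 × N (charge +1): no H
  2 × O: 1 H each → 2
  2 × O: no H
  2 × O (charge -1): no H
  1 × C: 2 H
  1 × I: no H
  1 × N: no H
  1 × S (aromatic): no H
  Total hydrogens = 4.
Molecular formula: C7H4IN3O6S

C7H4IN3O6S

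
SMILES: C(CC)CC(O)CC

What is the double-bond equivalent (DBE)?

Molecular formula from the SMILES: C7H16O.
DoU = (2C + 2 + N − H − X)/2 = (2·7 + 2 + 0 − 16 − 0)/2 = 0/2 = 0.
(Structurally: 0 ring(s) + 0 π bond(s) = 0.)

0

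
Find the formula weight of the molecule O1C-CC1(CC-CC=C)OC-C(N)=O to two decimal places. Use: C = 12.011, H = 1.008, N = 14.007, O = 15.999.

Molecular formula: C10H17NO3.
M = 10×12.011 + 17×1.008 + 1×14.007 + 3×15.999 = 199.25 g/mol.

199.25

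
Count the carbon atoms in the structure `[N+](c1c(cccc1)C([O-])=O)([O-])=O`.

The symbol for carbon appears 7 times in the SMILES. Lowercase c denotes aromatic carbon and counts toward C.

7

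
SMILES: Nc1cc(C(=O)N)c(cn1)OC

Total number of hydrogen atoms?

9

Hydrogens are implicit in SMILES; fill each atom to its normal valence:
  3 × C (aromatic): no H
  2 × C (aromatic): 1 H each → 2
  2 × N: 2 H each → 4
  2 × O: no H
  1 × C: 3 H
  1 × C: no H
  1 × N (aromatic): no H
  Total hydrogens = 9.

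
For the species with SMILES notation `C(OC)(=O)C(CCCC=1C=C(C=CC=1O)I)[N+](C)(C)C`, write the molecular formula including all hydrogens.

Heavy atoms from the SMILES: 15 C, 1 I, 1 N, 3 O.
Implicit hydrogens by atom environment:
  4 × C: 3 H each → 12
  3 × C: 2 H each → 6
  3 × C (aromatic): 1 H each → 3
  3 × C (aromatic): no H
  2 × O: no H
  1 × C: 1 H
  1 × C: no H
  1 × I: no H
  1 × N (charge +1): no H
  1 × O: 1 H
  Total hydrogens = 23.
Net charge +1.
Molecular formula: C15H23INO3+

C15H23INO3+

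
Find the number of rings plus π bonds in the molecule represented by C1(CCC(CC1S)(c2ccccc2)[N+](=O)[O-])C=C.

7

Molecular formula from the SMILES: C14H17NO2S.
DoU = (2C + 2 + N − H − X)/2 = (2·14 + 2 + 1 − 17 − 0)/2 = 14/2 = 7.
(Structurally: 2 ring(s) + 5 π bond(s) = 7.)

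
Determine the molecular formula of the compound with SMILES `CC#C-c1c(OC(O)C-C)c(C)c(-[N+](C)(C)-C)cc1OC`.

C17H26NO3+

Heavy atoms from the SMILES: 17 C, 1 N, 3 O.
Implicit hydrogens by atom environment:
  7 × C: 3 H each → 21
  5 × C (aromatic): no H
  2 × C: no H
  2 × O: no H
  1 × C: 2 H
  1 × C (aromatic): 1 H
  1 × C: 1 H
  1 × N (charge +1): no H
  1 × O: 1 H
  Total hydrogens = 26.
Net charge +1.
Molecular formula: C17H26NO3+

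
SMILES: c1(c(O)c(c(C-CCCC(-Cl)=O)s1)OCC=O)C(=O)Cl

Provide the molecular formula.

C12H12Cl2O5S

Heavy atoms from the SMILES: 12 C, 2 Cl, 5 O, 1 S.
Implicit hydrogens by atom environment:
  5 × C: 2 H each → 10
  4 × C (aromatic): no H
  4 × O: no H
  2 × C: no H
  2 × Cl: no H
  1 × C: 1 H
  1 × O: 1 H
  1 × S (aromatic): no H
  Total hydrogens = 12.
Molecular formula: C12H12Cl2O5S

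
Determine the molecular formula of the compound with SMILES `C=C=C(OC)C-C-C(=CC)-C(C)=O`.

Heavy atoms from the SMILES: 11 C, 2 O.
Implicit hydrogens by atom environment:
  4 × C: no H
  3 × C: 3 H each → 9
  3 × C: 2 H each → 6
  2 × O: no H
  1 × C: 1 H
  Total hydrogens = 16.
Molecular formula: C11H16O2

C11H16O2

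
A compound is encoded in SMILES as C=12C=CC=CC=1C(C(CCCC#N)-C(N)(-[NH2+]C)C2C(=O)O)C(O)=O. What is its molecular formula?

Heavy atoms from the SMILES: 17 C, 3 N, 4 O.
Implicit hydrogens by atom environment:
  4 × C (aromatic): 1 H each → 4
  4 × C: no H
  3 × C: 2 H each → 6
  3 × C: 1 H each → 3
  2 × C (aromatic): no H
  2 × O: 1 H each → 2
  2 × O: no H
  1 × C: 3 H
  1 × N (charge +1): 2 H
  1 × N: 2 H
  1 × N: no H
  Total hydrogens = 22.
Net charge +1.
Molecular formula: C17H22N3O4+

C17H22N3O4+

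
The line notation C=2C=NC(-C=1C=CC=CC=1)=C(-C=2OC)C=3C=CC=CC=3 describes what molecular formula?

C18H15NO

Heavy atoms from the SMILES: 18 C, 1 N, 1 O.
Implicit hydrogens by atom environment:
  12 × C (aromatic): 1 H each → 12
  5 × C (aromatic): no H
  1 × C: 3 H
  1 × N (aromatic): no H
  1 × O: no H
  Total hydrogens = 15.
Molecular formula: C18H15NO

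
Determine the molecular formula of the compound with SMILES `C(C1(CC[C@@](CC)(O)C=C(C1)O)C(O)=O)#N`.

C11H15NO4

Heavy atoms from the SMILES: 11 C, 1 N, 4 O.
Implicit hydrogens by atom environment:
  5 × C: no H
  4 × C: 2 H each → 8
  3 × O: 1 H each → 3
  1 × C: 3 H
  1 × C: 1 H
  1 × N: no H
  1 × O: no H
  Total hydrogens = 15.
Molecular formula: C11H15NO4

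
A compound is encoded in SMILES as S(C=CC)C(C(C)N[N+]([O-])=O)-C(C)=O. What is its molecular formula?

Heavy atoms from the SMILES: 8 C, 2 N, 3 O, 1 S.
Implicit hydrogens by atom environment:
  4 × C: 1 H each → 4
  3 × C: 3 H each → 9
  2 × O: no H
  1 × C: no H
  1 × N: 1 H
  1 × N (charge +1): no H
  1 × O (charge -1): no H
  1 × S: no H
  Total hydrogens = 14.
Molecular formula: C8H14N2O3S

C8H14N2O3S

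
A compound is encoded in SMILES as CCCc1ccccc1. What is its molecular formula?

C9H12

Heavy atoms from the SMILES: 9 C.
Implicit hydrogens by atom environment:
  5 × C (aromatic): 1 H each → 5
  2 × C: 2 H each → 4
  1 × C: 3 H
  1 × C (aromatic): no H
  Total hydrogens = 12.
Molecular formula: C9H12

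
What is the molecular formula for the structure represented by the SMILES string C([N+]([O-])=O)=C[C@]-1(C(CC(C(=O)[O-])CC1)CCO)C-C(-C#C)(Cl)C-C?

C17H23ClNO5-

Heavy atoms from the SMILES: 17 C, 1 Cl, 1 N, 5 O.
Implicit hydrogens by atom environment:
  7 × C: 2 H each → 14
  5 × C: 1 H each → 5
  4 × C: no H
  2 × O: no H
  2 × O (charge -1): no H
  1 × C: 3 H
  1 × Cl: no H
  1 × N (charge +1): no H
  1 × O: 1 H
  Total hydrogens = 23.
Net charge -1.
Molecular formula: C17H23ClNO5-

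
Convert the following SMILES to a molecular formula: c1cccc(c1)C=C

C8H8

Heavy atoms from the SMILES: 8 C.
Implicit hydrogens by atom environment:
  5 × C (aromatic): 1 H each → 5
  1 × C: 2 H
  1 × C: 1 H
  1 × C (aromatic): no H
  Total hydrogens = 8.
Molecular formula: C8H8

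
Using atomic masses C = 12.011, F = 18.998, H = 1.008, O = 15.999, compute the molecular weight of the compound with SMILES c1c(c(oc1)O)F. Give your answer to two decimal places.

Molecular formula: C4H3FO2.
M = 4×12.011 + 1×18.998 + 3×1.008 + 2×15.999 = 102.06 g/mol.

102.06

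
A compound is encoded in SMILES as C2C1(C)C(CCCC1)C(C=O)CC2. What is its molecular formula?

C12H20O

Heavy atoms from the SMILES: 12 C, 1 O.
Implicit hydrogens by atom environment:
  7 × C: 2 H each → 14
  3 × C: 1 H each → 3
  1 × C: 3 H
  1 × C: no H
  1 × O: no H
  Total hydrogens = 20.
Molecular formula: C12H20O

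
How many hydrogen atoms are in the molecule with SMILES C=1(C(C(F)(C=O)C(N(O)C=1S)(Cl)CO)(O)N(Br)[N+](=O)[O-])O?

Hydrogens are implicit in SMILES; fill each atom to its normal valence:
  5 × C: no H
  4 × O: 1 H each → 4
  2 × N: no H
  2 × O: no H
  1 × Br: no H
  1 × C: 2 H
  1 × C: 1 H
  1 × Cl: no H
  1 × F: no H
  1 × N (charge +1): no H
  1 × O (charge -1): no H
  1 × S: 1 H
  Total hydrogens = 8.

8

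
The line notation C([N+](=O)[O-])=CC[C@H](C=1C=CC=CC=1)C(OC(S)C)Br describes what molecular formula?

Heavy atoms from the SMILES: 1 Br, 13 C, 1 N, 3 O, 1 S.
Implicit hydrogens by atom environment:
  5 × C: 1 H each → 5
  5 × C (aromatic): 1 H each → 5
  2 × O: no H
  1 × Br: no H
  1 × C: 3 H
  1 × C: 2 H
  1 × C (aromatic): no H
  1 × N (charge +1): no H
  1 × O (charge -1): no H
  1 × S: 1 H
  Total hydrogens = 16.
Molecular formula: C13H16BrNO3S

C13H16BrNO3S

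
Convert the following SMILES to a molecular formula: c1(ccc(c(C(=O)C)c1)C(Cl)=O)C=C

C11H9ClO2

Heavy atoms from the SMILES: 11 C, 1 Cl, 2 O.
Implicit hydrogens by atom environment:
  3 × C (aromatic): 1 H each → 3
  3 × C (aromatic): no H
  2 × C: no H
  2 × O: no H
  1 × C: 3 H
  1 × C: 2 H
  1 × C: 1 H
  1 × Cl: no H
  Total hydrogens = 9.
Molecular formula: C11H9ClO2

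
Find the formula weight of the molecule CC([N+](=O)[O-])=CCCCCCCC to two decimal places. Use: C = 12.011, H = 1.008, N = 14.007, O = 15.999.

Molecular formula: C10H19NO2.
M = 10×12.011 + 19×1.008 + 1×14.007 + 2×15.999 = 185.27 g/mol.

185.27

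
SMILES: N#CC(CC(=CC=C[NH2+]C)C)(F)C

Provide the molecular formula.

C10H16FN2+

Heavy atoms from the SMILES: 10 C, 1 F, 2 N.
Implicit hydrogens by atom environment:
  3 × C: 3 H each → 9
  3 × C: 1 H each → 3
  3 × C: no H
  1 × C: 2 H
  1 × F: no H
  1 × N (charge +1): 2 H
  1 × N: no H
  Total hydrogens = 16.
Net charge +1.
Molecular formula: C10H16FN2+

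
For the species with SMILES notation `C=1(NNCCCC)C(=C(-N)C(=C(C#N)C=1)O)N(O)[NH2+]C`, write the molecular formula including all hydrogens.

Heavy atoms from the SMILES: 12 C, 6 N, 2 O.
Implicit hydrogens by atom environment:
  5 × C (aromatic): no H
  3 × C: 2 H each → 6
  2 × C: 3 H each → 6
  2 × N: 1 H each → 2
  2 × N: no H
  2 × O: 1 H each → 2
  1 × C (aromatic): 1 H
  1 × C: no H
  1 × N (charge +1): 2 H
  1 × N: 2 H
  Total hydrogens = 21.
Net charge +1.
Molecular formula: C12H21N6O2+

C12H21N6O2+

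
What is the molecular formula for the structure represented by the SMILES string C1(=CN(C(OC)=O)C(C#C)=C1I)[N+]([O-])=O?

Heavy atoms from the SMILES: 8 C, 1 I, 2 N, 4 O.
Implicit hydrogens by atom environment:
  3 × C (aromatic): no H
  3 × O: no H
  2 × C: no H
  1 × C: 3 H
  1 × C (aromatic): 1 H
  1 × C: 1 H
  1 × I: no H
  1 × N (aromatic): no H
  1 × N (charge +1): no H
  1 × O (charge -1): no H
  Total hydrogens = 5.
Molecular formula: C8H5IN2O4

C8H5IN2O4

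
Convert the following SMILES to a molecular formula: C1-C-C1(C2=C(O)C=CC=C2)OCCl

Heavy atoms from the SMILES: 10 C, 1 Cl, 2 O.
Implicit hydrogens by atom environment:
  4 × C (aromatic): 1 H each → 4
  3 × C: 2 H each → 6
  2 × C (aromatic): no H
  1 × C: no H
  1 × Cl: no H
  1 × O: 1 H
  1 × O: no H
  Total hydrogens = 11.
Molecular formula: C10H11ClO2

C10H11ClO2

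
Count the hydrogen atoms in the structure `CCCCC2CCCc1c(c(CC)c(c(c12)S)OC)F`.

25

Hydrogens are implicit in SMILES; fill each atom to its normal valence:
  7 × C: 2 H each → 14
  6 × C (aromatic): no H
  3 × C: 3 H each → 9
  1 × C: 1 H
  1 × F: no H
  1 × O: no H
  1 × S: 1 H
  Total hydrogens = 25.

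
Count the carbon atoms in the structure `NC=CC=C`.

The symbol for carbon appears 4 times in the SMILES.

4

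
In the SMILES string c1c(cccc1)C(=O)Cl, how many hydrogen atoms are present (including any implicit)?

Hydrogens are implicit in SMILES; fill each atom to its normal valence:
  5 × C (aromatic): 1 H each → 5
  1 × C (aromatic): no H
  1 × C: no H
  1 × Cl: no H
  1 × O: no H
  Total hydrogens = 5.

5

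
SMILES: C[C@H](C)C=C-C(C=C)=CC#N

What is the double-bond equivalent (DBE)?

Molecular formula from the SMILES: C10H13N.
DoU = (2C + 2 + N − H − X)/2 = (2·10 + 2 + 1 − 13 − 0)/2 = 10/2 = 5.
(Structurally: 0 ring(s) + 5 π bond(s) = 5.)

5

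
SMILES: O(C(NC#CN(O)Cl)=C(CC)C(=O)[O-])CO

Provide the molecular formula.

Heavy atoms from the SMILES: 8 C, 1 Cl, 2 N, 5 O.
Implicit hydrogens by atom environment:
  5 × C: no H
  2 × C: 2 H each → 4
  2 × O: 1 H each → 2
  2 × O: no H
  1 × C: 3 H
  1 × Cl: no H
  1 × N: 1 H
  1 × N: no H
  1 × O (charge -1): no H
  Total hydrogens = 10.
Net charge -1.
Molecular formula: C8H10ClN2O5-

C8H10ClN2O5-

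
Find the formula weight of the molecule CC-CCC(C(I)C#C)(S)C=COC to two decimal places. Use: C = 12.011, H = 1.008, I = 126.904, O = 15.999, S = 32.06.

324.22

Molecular formula: C11H17IOS.
M = 11×12.011 + 17×1.008 + 1×126.904 + 1×15.999 + 1×32.06 = 324.22 g/mol.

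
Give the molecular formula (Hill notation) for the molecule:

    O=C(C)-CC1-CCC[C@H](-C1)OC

C10H18O2

Heavy atoms from the SMILES: 10 C, 2 O.
Implicit hydrogens by atom environment:
  5 × C: 2 H each → 10
  2 × C: 3 H each → 6
  2 × C: 1 H each → 2
  2 × O: no H
  1 × C: no H
  Total hydrogens = 18.
Molecular formula: C10H18O2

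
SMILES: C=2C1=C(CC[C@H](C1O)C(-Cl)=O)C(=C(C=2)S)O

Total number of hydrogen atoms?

Hydrogens are implicit in SMILES; fill each atom to its normal valence:
  4 × C (aromatic): no H
  2 × C: 2 H each → 4
  2 × C (aromatic): 1 H each → 2
  2 × C: 1 H each → 2
  2 × O: 1 H each → 2
  1 × C: no H
  1 × Cl: no H
  1 × O: no H
  1 × S: 1 H
  Total hydrogens = 11.

11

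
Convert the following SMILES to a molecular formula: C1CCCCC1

Heavy atoms from the SMILES: 6 C.
Implicit hydrogens by atom environment:
  6 × C: 2 H each → 12
  Total hydrogens = 12.
Molecular formula: C6H12

C6H12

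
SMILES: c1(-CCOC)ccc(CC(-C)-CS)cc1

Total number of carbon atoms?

The symbol for carbon appears 13 times in the SMILES. Lowercase c denotes aromatic carbon and counts toward C.

13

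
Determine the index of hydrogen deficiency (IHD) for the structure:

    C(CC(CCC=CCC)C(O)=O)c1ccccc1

6

Molecular formula from the SMILES: C16H22O2.
DoU = (2C + 2 + N − H − X)/2 = (2·16 + 2 + 0 − 22 − 0)/2 = 12/2 = 6.
(Structurally: 1 ring(s) + 5 π bond(s) = 6.)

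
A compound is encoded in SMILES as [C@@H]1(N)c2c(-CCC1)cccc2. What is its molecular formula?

C10H13N

Heavy atoms from the SMILES: 10 C, 1 N.
Implicit hydrogens by atom environment:
  4 × C (aromatic): 1 H each → 4
  3 × C: 2 H each → 6
  2 × C (aromatic): no H
  1 × C: 1 H
  1 × N: 2 H
  Total hydrogens = 13.
Molecular formula: C10H13N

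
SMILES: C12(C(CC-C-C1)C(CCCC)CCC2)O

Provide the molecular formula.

C14H26O

Heavy atoms from the SMILES: 14 C, 1 O.
Implicit hydrogens by atom environment:
  10 × C: 2 H each → 20
  2 × C: 1 H each → 2
  1 × C: 3 H
  1 × C: no H
  1 × O: 1 H
  Total hydrogens = 26.
Molecular formula: C14H26O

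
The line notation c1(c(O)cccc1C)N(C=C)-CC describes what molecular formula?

C11H15NO

Heavy atoms from the SMILES: 11 C, 1 N, 1 O.
Implicit hydrogens by atom environment:
  3 × C (aromatic): 1 H each → 3
  3 × C (aromatic): no H
  2 × C: 3 H each → 6
  2 × C: 2 H each → 4
  1 × C: 1 H
  1 × N: no H
  1 × O: 1 H
  Total hydrogens = 15.
Molecular formula: C11H15NO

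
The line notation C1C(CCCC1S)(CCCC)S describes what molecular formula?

C10H20S2

Heavy atoms from the SMILES: 10 C, 2 S.
Implicit hydrogens by atom environment:
  7 × C: 2 H each → 14
  2 × S: 1 H each → 2
  1 × C: 3 H
  1 × C: 1 H
  1 × C: no H
  Total hydrogens = 20.
Molecular formula: C10H20S2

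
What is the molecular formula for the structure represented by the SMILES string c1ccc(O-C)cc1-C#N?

Heavy atoms from the SMILES: 8 C, 1 N, 1 O.
Implicit hydrogens by atom environment:
  4 × C (aromatic): 1 H each → 4
  2 × C (aromatic): no H
  1 × C: 3 H
  1 × C: no H
  1 × N: no H
  1 × O: no H
  Total hydrogens = 7.
Molecular formula: C8H7NO

C8H7NO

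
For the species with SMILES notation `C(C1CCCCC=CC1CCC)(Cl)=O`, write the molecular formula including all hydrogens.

C12H19ClO

Heavy atoms from the SMILES: 12 C, 1 Cl, 1 O.
Implicit hydrogens by atom environment:
  6 × C: 2 H each → 12
  4 × C: 1 H each → 4
  1 × C: 3 H
  1 × C: no H
  1 × Cl: no H
  1 × O: no H
  Total hydrogens = 19.
Molecular formula: C12H19ClO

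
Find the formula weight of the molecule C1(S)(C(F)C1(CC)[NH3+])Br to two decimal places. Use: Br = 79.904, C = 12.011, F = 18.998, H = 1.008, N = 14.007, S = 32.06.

Molecular formula: C5H10BrFNS+.
M = 1×79.904 + 5×12.011 + 1×18.998 + 10×1.008 + 1×14.007 + 1×32.06 = 215.10 g/mol.

215.10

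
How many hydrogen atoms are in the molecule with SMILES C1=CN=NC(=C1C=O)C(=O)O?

Hydrogens are implicit in SMILES; fill each atom to its normal valence:
  2 × C (aromatic): 1 H each → 2
  2 × C (aromatic): no H
  2 × N (aromatic): no H
  2 × O: no H
  1 × C: 1 H
  1 × C: no H
  1 × O: 1 H
  Total hydrogens = 4.

4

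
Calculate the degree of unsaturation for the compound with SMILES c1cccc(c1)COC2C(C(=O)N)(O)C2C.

Molecular formula from the SMILES: C12H15NO3.
DoU = (2C + 2 + N − H − X)/2 = (2·12 + 2 + 1 − 15 − 0)/2 = 12/2 = 6.
(Structurally: 2 ring(s) + 4 π bond(s) = 6.)

6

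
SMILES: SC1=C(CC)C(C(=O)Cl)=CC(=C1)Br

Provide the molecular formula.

Heavy atoms from the SMILES: 1 Br, 9 C, 1 Cl, 1 O, 1 S.
Implicit hydrogens by atom environment:
  4 × C (aromatic): no H
  2 × C (aromatic): 1 H each → 2
  1 × Br: no H
  1 × C: 3 H
  1 × C: 2 H
  1 × C: no H
  1 × Cl: no H
  1 × O: no H
  1 × S: 1 H
  Total hydrogens = 8.
Molecular formula: C9H8BrClOS

C9H8BrClOS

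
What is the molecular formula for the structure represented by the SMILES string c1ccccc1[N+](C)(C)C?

C9H14N+

Heavy atoms from the SMILES: 9 C, 1 N.
Implicit hydrogens by atom environment:
  5 × C (aromatic): 1 H each → 5
  3 × C: 3 H each → 9
  1 × C (aromatic): no H
  1 × N (charge +1): no H
  Total hydrogens = 14.
Net charge +1.
Molecular formula: C9H14N+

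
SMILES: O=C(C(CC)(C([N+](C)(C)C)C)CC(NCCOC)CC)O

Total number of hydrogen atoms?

35

Hydrogens are implicit in SMILES; fill each atom to its normal valence:
  7 × C: 3 H each → 21
  5 × C: 2 H each → 10
  2 × C: 1 H each → 2
  2 × C: no H
  2 × O: no H
  1 × N: 1 H
  1 × N (charge +1): no H
  1 × O: 1 H
  Total hydrogens = 35.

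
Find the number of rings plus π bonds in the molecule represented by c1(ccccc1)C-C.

4

Molecular formula from the SMILES: C8H10.
DoU = (2C + 2 + N − H − X)/2 = (2·8 + 2 + 0 − 10 − 0)/2 = 8/2 = 4.
(Structurally: 1 ring(s) + 3 π bond(s) = 4.)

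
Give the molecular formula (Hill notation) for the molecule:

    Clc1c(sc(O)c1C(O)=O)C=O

C6H3ClO4S

Heavy atoms from the SMILES: 6 C, 1 Cl, 4 O, 1 S.
Implicit hydrogens by atom environment:
  4 × C (aromatic): no H
  2 × O: 1 H each → 2
  2 × O: no H
  1 × C: 1 H
  1 × C: no H
  1 × Cl: no H
  1 × S (aromatic): no H
  Total hydrogens = 3.
Molecular formula: C6H3ClO4S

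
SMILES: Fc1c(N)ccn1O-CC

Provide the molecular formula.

C6H9FN2O

Heavy atoms from the SMILES: 6 C, 1 F, 2 N, 1 O.
Implicit hydrogens by atom environment:
  2 × C (aromatic): 1 H each → 2
  2 × C (aromatic): no H
  1 × C: 3 H
  1 × C: 2 H
  1 × F: no H
  1 × N: 2 H
  1 × N (aromatic): no H
  1 × O: no H
  Total hydrogens = 9.
Molecular formula: C6H9FN2O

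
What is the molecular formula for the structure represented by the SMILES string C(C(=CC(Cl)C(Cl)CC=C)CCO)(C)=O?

Heavy atoms from the SMILES: 11 C, 2 Cl, 2 O.
Implicit hydrogens by atom environment:
  4 × C: 2 H each → 8
  4 × C: 1 H each → 4
  2 × C: no H
  2 × Cl: no H
  1 × C: 3 H
  1 × O: 1 H
  1 × O: no H
  Total hydrogens = 16.
Molecular formula: C11H16Cl2O2

C11H16Cl2O2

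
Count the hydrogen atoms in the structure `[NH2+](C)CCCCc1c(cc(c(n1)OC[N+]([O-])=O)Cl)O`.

17

Hydrogens are implicit in SMILES; fill each atom to its normal valence:
  5 × C: 2 H each → 10
  4 × C (aromatic): no H
  2 × O: no H
  1 × C: 3 H
  1 × C (aromatic): 1 H
  1 × Cl: no H
  1 × N (charge +1): 2 H
  1 × N (aromatic): no H
  1 × N (charge +1): no H
  1 × O: 1 H
  1 × O (charge -1): no H
  Total hydrogens = 17.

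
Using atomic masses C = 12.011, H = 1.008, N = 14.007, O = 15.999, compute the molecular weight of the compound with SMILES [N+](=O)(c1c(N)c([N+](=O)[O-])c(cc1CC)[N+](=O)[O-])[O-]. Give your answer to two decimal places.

Molecular formula: C8H8N4O6.
M = 8×12.011 + 8×1.008 + 4×14.007 + 6×15.999 = 256.17 g/mol.

256.17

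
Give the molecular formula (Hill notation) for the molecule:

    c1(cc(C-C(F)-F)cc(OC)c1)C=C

Heavy atoms from the SMILES: 11 C, 2 F, 1 O.
Implicit hydrogens by atom environment:
  3 × C (aromatic): 1 H each → 3
  3 × C (aromatic): no H
  2 × C: 2 H each → 4
  2 × C: 1 H each → 2
  2 × F: no H
  1 × C: 3 H
  1 × O: no H
  Total hydrogens = 12.
Molecular formula: C11H12F2O

C11H12F2O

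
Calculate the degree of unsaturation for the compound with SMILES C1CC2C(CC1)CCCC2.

2

Molecular formula from the SMILES: C10H18.
DoU = (2C + 2 + N − H − X)/2 = (2·10 + 2 + 0 − 18 − 0)/2 = 4/2 = 2.
(Structurally: 2 ring(s) + 0 π bond(s) = 2.)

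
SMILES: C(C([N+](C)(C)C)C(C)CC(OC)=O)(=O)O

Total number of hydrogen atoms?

20

Hydrogens are implicit in SMILES; fill each atom to its normal valence:
  5 × C: 3 H each → 15
  3 × O: no H
  2 × C: 1 H each → 2
  2 × C: no H
  1 × C: 2 H
  1 × N (charge +1): no H
  1 × O: 1 H
  Total hydrogens = 20.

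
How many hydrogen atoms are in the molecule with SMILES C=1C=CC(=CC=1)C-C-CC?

14

Hydrogens are implicit in SMILES; fill each atom to its normal valence:
  5 × C (aromatic): 1 H each → 5
  3 × C: 2 H each → 6
  1 × C: 3 H
  1 × C (aromatic): no H
  Total hydrogens = 14.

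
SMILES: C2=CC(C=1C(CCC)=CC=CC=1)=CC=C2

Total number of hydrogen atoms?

16

Hydrogens are implicit in SMILES; fill each atom to its normal valence:
  9 × C (aromatic): 1 H each → 9
  3 × C (aromatic): no H
  2 × C: 2 H each → 4
  1 × C: 3 H
  Total hydrogens = 16.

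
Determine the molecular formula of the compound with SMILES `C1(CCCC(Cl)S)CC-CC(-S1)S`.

C9H17ClS3

Heavy atoms from the SMILES: 9 C, 1 Cl, 3 S.
Implicit hydrogens by atom environment:
  6 × C: 2 H each → 12
  3 × C: 1 H each → 3
  2 × S: 1 H each → 2
  1 × Cl: no H
  1 × S: no H
  Total hydrogens = 17.
Molecular formula: C9H17ClS3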